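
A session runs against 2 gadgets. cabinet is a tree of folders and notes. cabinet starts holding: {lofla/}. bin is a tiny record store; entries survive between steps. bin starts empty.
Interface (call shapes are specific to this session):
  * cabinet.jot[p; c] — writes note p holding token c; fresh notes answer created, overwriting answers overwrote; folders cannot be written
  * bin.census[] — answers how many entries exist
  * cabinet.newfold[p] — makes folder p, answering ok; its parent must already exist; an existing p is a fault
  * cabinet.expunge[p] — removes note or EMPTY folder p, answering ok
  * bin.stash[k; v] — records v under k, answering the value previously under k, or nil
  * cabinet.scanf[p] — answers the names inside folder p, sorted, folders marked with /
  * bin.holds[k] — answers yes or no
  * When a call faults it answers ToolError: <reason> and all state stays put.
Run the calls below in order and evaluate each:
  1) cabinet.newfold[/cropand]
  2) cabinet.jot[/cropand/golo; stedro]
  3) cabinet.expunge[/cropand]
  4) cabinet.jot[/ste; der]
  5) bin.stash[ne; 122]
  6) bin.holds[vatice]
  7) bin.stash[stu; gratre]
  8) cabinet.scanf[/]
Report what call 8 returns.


I call newfold on p='/cropand', → ok.
I invoke jot on p='/cropand/golo', c='stedro', yielding created.
Calling expunge on p='/cropand', and observe ToolError: not empty.
I use jot on p='/ste', c='der', and observe created.
Now I run stash on k='ne', v='122', and see nil.
Next I call holds on k='vatice', — result: no.
I invoke stash on k='stu', v='gratre', and see nil.
Then scanf on p='/', — result: [cropand/, lofla/, ste].

Answer: [cropand/, lofla/, ste]


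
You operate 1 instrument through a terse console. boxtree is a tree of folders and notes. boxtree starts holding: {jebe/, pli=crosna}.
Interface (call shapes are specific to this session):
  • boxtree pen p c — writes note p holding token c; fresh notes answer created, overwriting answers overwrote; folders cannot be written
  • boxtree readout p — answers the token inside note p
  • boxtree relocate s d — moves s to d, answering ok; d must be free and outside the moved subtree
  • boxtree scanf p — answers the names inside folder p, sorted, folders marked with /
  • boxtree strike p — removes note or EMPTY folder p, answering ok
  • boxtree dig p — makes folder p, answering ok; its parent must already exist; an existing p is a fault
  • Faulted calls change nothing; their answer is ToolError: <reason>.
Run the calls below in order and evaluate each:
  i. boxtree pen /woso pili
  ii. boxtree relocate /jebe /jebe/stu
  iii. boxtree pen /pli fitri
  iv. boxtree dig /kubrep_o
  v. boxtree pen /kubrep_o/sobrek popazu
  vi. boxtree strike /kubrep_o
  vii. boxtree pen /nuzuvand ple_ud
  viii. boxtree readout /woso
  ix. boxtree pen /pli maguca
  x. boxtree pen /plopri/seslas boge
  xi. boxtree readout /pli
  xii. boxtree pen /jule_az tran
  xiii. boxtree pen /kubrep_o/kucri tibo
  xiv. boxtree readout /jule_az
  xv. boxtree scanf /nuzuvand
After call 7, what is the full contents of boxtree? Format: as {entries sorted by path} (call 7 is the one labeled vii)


% boxtree pen p→/woso c→pili
  created
% boxtree relocate s→/jebe d→/jebe/stu
  ToolError: into itself
% boxtree pen p→/pli c→fitri
  overwrote
% boxtree dig p→/kubrep_o
  ok
% boxtree pen p→/kubrep_o/sobrek c→popazu
  created
% boxtree strike p→/kubrep_o
  ToolError: not empty
% boxtree pen p→/nuzuvand c→ple_ud
  created
% boxtree readout p→/woso
  pili
% boxtree pen p→/pli c→maguca
  overwrote
% boxtree pen p→/plopri/seslas c→boge
  ToolError: no parent
% boxtree readout p→/pli
  maguca
% boxtree pen p→/jule_az c→tran
  created
% boxtree pen p→/kubrep_o/kucri c→tibo
  created
% boxtree readout p→/jule_az
  tran
% boxtree scanf p→/nuzuvand
  ToolError: not a directory

Answer: {jebe/, kubrep_o/, kubrep_o/sobrek=popazu, nuzuvand=ple_ud, pli=fitri, woso=pili}


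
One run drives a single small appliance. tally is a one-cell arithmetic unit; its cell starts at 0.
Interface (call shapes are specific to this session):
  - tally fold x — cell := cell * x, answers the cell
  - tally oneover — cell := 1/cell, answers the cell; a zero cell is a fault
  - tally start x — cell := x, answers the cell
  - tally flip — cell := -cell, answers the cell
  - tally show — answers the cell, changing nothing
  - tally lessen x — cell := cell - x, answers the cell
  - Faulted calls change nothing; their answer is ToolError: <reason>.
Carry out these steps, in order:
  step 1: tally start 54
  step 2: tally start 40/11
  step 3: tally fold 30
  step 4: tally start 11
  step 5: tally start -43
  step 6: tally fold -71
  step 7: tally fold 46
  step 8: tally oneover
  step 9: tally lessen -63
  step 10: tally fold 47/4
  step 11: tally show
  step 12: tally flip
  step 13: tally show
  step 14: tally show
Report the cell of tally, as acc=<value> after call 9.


Act: tally start[54]
Obs: 54
Act: tally start[40/11]
Obs: 40/11
Act: tally fold[30]
Obs: 1200/11
Act: tally start[11]
Obs: 11
Act: tally start[-43]
Obs: -43
Act: tally fold[-71]
Obs: 3053
Act: tally fold[46]
Obs: 140438
Act: tally oneover[]
Obs: 1/140438
Act: tally lessen[-63]
Obs: 8847595/140438
Act: tally fold[47/4]
Obs: 415836965/561752
Act: tally show[]
Obs: 415836965/561752
Act: tally flip[]
Obs: -415836965/561752
Act: tally show[]
Obs: -415836965/561752
Act: tally show[]
Obs: -415836965/561752

Answer: acc=8847595/140438


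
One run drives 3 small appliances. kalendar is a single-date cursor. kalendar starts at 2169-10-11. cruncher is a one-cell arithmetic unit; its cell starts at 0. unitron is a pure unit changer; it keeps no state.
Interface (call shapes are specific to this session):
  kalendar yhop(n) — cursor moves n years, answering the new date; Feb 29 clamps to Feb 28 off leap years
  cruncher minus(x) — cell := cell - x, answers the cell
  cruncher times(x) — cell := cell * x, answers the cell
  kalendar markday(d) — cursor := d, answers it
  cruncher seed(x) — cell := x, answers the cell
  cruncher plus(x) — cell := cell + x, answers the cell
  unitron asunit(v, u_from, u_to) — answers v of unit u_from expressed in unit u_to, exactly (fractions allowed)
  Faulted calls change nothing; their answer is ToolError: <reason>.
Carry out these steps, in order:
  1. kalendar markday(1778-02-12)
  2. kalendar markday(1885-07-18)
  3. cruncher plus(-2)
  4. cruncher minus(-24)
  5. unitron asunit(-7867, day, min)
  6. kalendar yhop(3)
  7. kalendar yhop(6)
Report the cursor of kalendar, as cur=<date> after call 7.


==> kalendar markday(d='1778-02-12')
<== 1778-02-12
==> kalendar markday(d='1885-07-18')
<== 1885-07-18
==> cruncher plus(x='-2')
<== -2
==> cruncher minus(x='-24')
<== 22
==> unitron asunit(v='-7867', u_from='day', u_to='min')
<== -11328480
==> kalendar yhop(n='3')
<== 1888-07-18
==> kalendar yhop(n='6')
<== 1894-07-18

Answer: cur=1894-07-18


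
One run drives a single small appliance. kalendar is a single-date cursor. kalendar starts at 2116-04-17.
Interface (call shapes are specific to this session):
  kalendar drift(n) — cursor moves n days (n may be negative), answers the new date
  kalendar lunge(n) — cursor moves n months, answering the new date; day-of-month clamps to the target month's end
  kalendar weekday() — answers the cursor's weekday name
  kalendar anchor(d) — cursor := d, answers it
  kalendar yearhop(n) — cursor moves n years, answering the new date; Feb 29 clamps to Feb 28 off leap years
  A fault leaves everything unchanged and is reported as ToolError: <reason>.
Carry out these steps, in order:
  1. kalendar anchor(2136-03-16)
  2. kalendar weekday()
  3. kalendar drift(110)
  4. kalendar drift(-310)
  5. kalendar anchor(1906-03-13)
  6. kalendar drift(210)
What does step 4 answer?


Answer: 2135-08-29

Derivation:
$ kalendar anchor d='2136-03-16'
  2136-03-16
$ kalendar weekday
  Friday
$ kalendar drift n='110'
  2136-07-04
$ kalendar drift n='-310'
  2135-08-29
$ kalendar anchor d='1906-03-13'
  1906-03-13
$ kalendar drift n='210'
  1906-10-09


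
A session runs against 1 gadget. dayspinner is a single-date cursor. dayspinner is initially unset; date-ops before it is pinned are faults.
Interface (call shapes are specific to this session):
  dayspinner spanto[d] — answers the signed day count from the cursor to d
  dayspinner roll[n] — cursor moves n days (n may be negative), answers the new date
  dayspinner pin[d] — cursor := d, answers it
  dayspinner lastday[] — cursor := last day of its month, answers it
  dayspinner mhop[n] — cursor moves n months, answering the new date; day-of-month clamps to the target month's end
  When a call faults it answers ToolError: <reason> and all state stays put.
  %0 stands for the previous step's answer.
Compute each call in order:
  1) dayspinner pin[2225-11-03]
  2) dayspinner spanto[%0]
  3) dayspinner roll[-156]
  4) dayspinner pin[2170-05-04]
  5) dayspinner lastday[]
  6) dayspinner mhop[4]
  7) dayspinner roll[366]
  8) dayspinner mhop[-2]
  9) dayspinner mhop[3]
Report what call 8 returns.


Answer: 2171-08-01

Derivation:
·→ dayspinner pin(2225-11-03)
·← 2225-11-03
·→ dayspinner spanto(%0)
·← 0
·→ dayspinner roll(-156)
·← 2225-05-31
·→ dayspinner pin(2170-05-04)
·← 2170-05-04
·→ dayspinner lastday()
·← 2170-05-31
·→ dayspinner mhop(4)
·← 2170-09-30
·→ dayspinner roll(366)
·← 2171-10-01
·→ dayspinner mhop(-2)
·← 2171-08-01
·→ dayspinner mhop(3)
·← 2171-11-01


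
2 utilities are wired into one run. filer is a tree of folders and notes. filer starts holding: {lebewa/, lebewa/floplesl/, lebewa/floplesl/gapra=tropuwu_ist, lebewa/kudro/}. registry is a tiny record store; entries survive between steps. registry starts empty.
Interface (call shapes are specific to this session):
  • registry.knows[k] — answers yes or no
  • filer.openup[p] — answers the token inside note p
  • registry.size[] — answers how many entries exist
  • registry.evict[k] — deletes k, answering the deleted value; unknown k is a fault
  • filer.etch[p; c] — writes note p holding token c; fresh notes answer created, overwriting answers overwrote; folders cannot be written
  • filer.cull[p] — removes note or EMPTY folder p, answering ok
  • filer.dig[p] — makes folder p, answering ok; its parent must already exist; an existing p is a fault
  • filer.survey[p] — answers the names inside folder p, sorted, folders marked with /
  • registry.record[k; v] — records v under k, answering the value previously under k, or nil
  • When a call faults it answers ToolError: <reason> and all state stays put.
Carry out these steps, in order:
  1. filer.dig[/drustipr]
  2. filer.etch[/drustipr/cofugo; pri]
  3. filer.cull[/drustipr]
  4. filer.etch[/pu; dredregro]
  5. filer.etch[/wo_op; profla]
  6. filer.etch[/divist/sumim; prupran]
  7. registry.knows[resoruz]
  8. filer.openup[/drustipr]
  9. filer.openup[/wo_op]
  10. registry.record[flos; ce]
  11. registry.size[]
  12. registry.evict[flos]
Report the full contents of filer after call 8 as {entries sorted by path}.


Answer: {drustipr/, drustipr/cofugo=pri, lebewa/, lebewa/floplesl/, lebewa/floplesl/gapra=tropuwu_ist, lebewa/kudro/, pu=dredregro, wo_op=profla}

Derivation:
CALL filer.dig[p: /drustipr]
RET  ok
CALL filer.etch[p: /drustipr/cofugo; c: pri]
RET  created
CALL filer.cull[p: /drustipr]
RET  ToolError: not empty
CALL filer.etch[p: /pu; c: dredregro]
RET  created
CALL filer.etch[p: /wo_op; c: profla]
RET  created
CALL filer.etch[p: /divist/sumim; c: prupran]
RET  ToolError: no parent
CALL registry.knows[k: resoruz]
RET  no
CALL filer.openup[p: /drustipr]
RET  ToolError: is a directory
CALL filer.openup[p: /wo_op]
RET  profla
CALL registry.record[k: flos; v: ce]
RET  nil
CALL registry.size[]
RET  1
CALL registry.evict[k: flos]
RET  ce


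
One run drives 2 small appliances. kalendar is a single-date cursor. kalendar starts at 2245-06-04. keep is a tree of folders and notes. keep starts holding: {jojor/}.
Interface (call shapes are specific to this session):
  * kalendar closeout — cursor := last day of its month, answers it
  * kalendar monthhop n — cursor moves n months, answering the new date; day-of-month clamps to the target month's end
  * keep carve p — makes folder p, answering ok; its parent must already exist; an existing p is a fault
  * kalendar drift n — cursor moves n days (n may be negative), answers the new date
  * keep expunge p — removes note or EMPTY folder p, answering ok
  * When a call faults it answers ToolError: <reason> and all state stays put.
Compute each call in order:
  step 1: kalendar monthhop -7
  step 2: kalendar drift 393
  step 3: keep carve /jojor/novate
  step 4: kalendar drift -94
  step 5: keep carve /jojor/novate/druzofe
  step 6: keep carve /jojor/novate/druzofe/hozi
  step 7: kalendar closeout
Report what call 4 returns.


Answer: 2245-08-30

Derivation:
Then kalendar monthhop using n='-7', — result: 2244-11-04.
I use kalendar drift using n='393', and observe 2245-12-02.
I run keep carve using p='/jojor/novate': ok.
I use kalendar drift using n='-94', — result: 2245-08-30.
I use keep carve using p='/jojor/novate/druzofe', — result: ok.
Using keep carve using p='/jojor/novate/druzofe/hozi', and get ok.
Using kalendar closeout, which returns 2245-08-31.


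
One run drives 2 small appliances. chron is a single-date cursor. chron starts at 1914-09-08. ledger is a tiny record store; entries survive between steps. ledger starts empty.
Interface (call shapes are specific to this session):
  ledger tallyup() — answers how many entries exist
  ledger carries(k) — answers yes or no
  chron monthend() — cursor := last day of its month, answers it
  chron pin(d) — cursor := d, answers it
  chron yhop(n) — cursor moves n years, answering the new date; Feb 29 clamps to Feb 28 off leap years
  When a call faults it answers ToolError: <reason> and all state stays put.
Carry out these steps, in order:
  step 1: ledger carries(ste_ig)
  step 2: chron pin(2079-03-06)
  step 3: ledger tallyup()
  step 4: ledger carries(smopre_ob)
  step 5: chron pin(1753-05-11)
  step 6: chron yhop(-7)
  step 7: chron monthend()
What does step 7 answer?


Answer: 1746-05-31

Derivation:
% 1. ledger carries(k→ste_ig) : no
% 2. chron pin(d→2079-03-06) : 2079-03-06
% 3. ledger tallyup() : 0
% 4. ledger carries(k→smopre_ob) : no
% 5. chron pin(d→1753-05-11) : 1753-05-11
% 6. chron yhop(n→-7) : 1746-05-11
% 7. chron monthend() : 1746-05-31


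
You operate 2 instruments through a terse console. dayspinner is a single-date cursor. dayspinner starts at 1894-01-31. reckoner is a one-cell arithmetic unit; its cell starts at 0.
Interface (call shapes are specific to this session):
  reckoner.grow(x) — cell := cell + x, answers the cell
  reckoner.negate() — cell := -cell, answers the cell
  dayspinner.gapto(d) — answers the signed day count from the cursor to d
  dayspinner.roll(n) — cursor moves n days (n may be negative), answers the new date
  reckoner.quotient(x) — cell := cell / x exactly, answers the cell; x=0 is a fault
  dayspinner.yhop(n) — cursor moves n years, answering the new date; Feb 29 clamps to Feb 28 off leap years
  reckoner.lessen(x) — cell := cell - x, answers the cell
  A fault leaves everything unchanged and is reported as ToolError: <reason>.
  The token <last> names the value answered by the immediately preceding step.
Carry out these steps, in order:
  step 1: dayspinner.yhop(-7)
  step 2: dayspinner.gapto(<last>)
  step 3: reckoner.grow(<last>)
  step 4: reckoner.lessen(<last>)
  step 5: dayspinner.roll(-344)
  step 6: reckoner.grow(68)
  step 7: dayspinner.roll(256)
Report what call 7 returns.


Answer: 1886-11-04

Derivation:
// yhop(n→-7) : 1887-01-31
// gapto(d→<last>) : 0
// grow(x→<last>) : 0
// lessen(x→<last>) : 0
// roll(n→-344) : 1886-02-21
// grow(x→68) : 68
// roll(n→256) : 1886-11-04


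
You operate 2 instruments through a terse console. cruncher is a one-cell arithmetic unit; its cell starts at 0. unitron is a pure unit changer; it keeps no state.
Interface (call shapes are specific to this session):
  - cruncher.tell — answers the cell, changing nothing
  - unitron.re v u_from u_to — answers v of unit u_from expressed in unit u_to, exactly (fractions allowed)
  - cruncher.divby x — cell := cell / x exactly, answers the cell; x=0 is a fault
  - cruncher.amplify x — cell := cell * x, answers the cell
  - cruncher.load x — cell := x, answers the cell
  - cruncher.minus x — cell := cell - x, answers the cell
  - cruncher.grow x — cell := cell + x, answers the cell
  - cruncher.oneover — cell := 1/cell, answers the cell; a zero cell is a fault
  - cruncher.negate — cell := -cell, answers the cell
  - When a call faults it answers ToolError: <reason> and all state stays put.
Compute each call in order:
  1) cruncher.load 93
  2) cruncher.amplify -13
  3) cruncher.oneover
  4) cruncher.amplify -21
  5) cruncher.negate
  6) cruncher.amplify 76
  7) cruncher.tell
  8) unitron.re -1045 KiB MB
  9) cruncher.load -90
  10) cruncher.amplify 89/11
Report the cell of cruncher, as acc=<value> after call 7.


Answer: acc=-532/403

Derivation:
# 1. load(x=93) -> 93
# 2. amplify(x=-13) -> -1209
# 3. oneover() -> -1/1209
# 4. amplify(x=-21) -> 7/403
# 5. negate() -> -7/403
# 6. amplify(x=76) -> -532/403
# 7. tell() -> -532/403
# 8. re(v=-1045, u_from=KiB, u_to=MB) -> -3344/3125
# 9. load(x=-90) -> -90
# 10. amplify(x=89/11) -> -8010/11


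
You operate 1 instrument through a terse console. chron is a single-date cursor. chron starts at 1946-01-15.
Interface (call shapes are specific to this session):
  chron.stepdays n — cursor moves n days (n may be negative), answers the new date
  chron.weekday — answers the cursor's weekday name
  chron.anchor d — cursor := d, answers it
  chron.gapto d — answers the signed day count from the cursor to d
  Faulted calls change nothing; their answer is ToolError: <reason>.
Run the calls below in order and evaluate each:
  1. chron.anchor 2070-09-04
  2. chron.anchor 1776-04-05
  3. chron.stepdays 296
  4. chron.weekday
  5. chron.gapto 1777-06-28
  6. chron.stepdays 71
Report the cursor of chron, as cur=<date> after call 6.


>> anchor(d→2070-09-04)
<< 2070-09-04
>> anchor(d→1776-04-05)
<< 1776-04-05
>> stepdays(n→296)
<< 1777-01-26
>> weekday()
<< Sunday
>> gapto(d→1777-06-28)
<< 153
>> stepdays(n→71)
<< 1777-04-07

Answer: cur=1777-04-07


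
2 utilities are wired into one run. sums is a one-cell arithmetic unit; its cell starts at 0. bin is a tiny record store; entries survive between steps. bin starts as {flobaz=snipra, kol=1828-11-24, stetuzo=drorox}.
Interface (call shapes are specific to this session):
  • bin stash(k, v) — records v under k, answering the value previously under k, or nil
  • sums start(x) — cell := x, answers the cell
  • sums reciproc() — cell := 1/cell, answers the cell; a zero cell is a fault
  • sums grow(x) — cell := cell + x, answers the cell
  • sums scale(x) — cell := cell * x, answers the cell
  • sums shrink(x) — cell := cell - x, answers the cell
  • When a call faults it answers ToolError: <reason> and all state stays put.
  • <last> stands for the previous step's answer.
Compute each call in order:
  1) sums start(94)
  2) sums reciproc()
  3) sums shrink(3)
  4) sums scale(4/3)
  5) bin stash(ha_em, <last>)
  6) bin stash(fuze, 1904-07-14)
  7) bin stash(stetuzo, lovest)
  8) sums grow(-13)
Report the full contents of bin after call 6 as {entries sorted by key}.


~$ sums start x=94
:: 94
~$ sums reciproc
:: 1/94
~$ sums shrink x=3
:: -281/94
~$ sums scale x=4/3
:: -562/141
~$ bin stash k=ha_em v=<last>
:: nil
~$ bin stash k=fuze v=1904-07-14
:: nil
~$ bin stash k=stetuzo v=lovest
:: drorox
~$ sums grow x=-13
:: -2395/141

Answer: {flobaz=snipra, fuze=1904-07-14, ha_em=-562/141, kol=1828-11-24, stetuzo=drorox}


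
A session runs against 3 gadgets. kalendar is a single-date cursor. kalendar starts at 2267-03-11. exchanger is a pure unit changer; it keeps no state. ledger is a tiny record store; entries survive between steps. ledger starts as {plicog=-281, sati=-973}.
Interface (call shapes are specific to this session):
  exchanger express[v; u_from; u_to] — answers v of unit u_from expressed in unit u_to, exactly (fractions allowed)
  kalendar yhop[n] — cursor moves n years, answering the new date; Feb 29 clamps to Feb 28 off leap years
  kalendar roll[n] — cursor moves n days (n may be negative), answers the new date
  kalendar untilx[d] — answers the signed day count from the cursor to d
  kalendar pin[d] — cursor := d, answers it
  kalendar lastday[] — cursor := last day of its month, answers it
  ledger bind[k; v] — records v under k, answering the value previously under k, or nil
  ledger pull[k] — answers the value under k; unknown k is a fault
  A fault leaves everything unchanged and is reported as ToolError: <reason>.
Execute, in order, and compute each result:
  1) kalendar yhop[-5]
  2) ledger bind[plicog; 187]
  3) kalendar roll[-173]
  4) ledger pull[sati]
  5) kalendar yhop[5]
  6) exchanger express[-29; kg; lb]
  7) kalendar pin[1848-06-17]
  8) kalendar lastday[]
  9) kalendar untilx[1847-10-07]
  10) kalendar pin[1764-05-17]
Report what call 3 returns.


$ kalendar yhop n→-5
= 2262-03-11
$ ledger bind k→plicog v→187
= -281
$ kalendar roll n→-173
= 2261-09-19
$ ledger pull k→sati
= -973
$ kalendar yhop n→5
= 2266-09-19
$ exchanger express v→-29 u_from→kg u_to→lb
= -2900000000/45359237
$ kalendar pin d→1848-06-17
= 1848-06-17
$ kalendar lastday
= 1848-06-30
$ kalendar untilx d→1847-10-07
= -267
$ kalendar pin d→1764-05-17
= 1764-05-17

Answer: 2261-09-19


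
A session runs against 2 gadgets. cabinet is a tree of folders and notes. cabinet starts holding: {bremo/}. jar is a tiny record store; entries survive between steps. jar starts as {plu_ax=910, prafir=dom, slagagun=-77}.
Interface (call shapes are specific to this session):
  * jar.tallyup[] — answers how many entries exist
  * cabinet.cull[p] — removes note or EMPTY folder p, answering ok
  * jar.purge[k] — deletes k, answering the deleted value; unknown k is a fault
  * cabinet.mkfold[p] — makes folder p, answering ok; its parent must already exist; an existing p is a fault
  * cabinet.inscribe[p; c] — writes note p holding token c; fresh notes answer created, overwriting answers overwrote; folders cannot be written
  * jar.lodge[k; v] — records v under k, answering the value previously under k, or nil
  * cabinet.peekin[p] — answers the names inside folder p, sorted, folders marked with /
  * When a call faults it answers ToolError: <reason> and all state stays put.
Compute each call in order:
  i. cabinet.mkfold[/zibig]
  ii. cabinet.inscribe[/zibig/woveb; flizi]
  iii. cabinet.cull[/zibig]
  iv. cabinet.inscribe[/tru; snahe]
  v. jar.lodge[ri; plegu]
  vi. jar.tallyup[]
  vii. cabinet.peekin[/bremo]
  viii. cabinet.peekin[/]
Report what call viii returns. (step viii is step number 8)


# cabinet.mkfold(p→/zibig) : ok
# cabinet.inscribe(p→/zibig/woveb, c→flizi) : created
# cabinet.cull(p→/zibig) : ToolError: not empty
# cabinet.inscribe(p→/tru, c→snahe) : created
# jar.lodge(k→ri, v→plegu) : nil
# jar.tallyup() : 4
# cabinet.peekin(p→/bremo) : []
# cabinet.peekin(p→/) : [bremo/, tru, zibig/]

Answer: [bremo/, tru, zibig/]


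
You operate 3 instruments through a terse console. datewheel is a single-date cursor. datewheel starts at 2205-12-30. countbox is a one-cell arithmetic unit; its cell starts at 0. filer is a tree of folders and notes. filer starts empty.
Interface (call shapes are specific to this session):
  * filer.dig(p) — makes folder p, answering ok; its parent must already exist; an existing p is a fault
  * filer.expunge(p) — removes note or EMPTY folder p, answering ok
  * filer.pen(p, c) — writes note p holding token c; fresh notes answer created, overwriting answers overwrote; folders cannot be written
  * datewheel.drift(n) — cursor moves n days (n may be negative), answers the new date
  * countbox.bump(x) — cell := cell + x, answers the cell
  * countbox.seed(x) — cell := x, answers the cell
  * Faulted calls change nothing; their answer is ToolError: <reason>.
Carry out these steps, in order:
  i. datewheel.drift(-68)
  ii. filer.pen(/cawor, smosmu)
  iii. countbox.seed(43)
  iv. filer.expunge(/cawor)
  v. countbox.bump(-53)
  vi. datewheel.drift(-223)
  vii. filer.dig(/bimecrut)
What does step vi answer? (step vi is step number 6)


Answer: 2205-03-14

Derivation:
CALL datewheel.drift[n='-68']
RET  2205-10-23
CALL filer.pen[p='/cawor'; c='smosmu']
RET  created
CALL countbox.seed[x='43']
RET  43
CALL filer.expunge[p='/cawor']
RET  ok
CALL countbox.bump[x='-53']
RET  -10
CALL datewheel.drift[n='-223']
RET  2205-03-14
CALL filer.dig[p='/bimecrut']
RET  ok


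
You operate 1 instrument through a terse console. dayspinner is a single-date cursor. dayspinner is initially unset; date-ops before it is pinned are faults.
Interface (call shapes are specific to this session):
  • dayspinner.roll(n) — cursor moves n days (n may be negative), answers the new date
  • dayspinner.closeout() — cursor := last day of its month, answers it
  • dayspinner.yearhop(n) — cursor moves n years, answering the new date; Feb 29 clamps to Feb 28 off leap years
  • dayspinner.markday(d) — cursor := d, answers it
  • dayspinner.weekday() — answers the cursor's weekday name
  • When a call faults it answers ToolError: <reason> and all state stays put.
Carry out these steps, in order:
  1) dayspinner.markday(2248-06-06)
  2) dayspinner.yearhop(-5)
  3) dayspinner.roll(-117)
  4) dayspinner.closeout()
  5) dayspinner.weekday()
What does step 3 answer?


Answer: 2243-02-09

Derivation:
-- dayspinner.markday(d='2248-06-06') : 2248-06-06
-- dayspinner.yearhop(n='-5') : 2243-06-06
-- dayspinner.roll(n='-117') : 2243-02-09
-- dayspinner.closeout() : 2243-02-28
-- dayspinner.weekday() : Tuesday


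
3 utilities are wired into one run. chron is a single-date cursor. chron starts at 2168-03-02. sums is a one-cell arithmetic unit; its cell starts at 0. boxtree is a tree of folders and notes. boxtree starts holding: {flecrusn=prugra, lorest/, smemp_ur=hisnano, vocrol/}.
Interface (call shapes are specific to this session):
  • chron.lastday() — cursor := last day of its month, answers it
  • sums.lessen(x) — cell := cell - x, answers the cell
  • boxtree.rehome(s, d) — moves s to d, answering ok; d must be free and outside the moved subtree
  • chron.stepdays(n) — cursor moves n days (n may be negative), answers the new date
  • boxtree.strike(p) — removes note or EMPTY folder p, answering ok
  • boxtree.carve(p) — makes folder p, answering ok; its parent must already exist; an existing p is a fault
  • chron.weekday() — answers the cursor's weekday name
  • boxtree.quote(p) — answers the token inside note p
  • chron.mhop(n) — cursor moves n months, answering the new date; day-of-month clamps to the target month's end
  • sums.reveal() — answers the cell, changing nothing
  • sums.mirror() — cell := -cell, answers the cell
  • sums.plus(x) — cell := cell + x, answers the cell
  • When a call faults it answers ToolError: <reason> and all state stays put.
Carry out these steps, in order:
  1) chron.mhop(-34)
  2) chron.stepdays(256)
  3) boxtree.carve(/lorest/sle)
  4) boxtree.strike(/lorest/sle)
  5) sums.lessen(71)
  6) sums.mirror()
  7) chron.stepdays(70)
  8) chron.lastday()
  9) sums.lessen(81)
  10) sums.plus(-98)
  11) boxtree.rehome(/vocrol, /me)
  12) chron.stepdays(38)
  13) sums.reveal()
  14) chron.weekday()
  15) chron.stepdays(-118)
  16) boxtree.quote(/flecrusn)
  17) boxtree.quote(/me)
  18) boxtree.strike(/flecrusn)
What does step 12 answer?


Answer: 2166-05-08

Derivation:
→ chron.mhop(n: -34)
← 2165-05-02
→ chron.stepdays(n: 256)
← 2166-01-13
→ boxtree.carve(p: /lorest/sle)
← ok
→ boxtree.strike(p: /lorest/sle)
← ok
→ sums.lessen(x: 71)
← -71
→ sums.mirror()
← 71
→ chron.stepdays(n: 70)
← 2166-03-24
→ chron.lastday()
← 2166-03-31
→ sums.lessen(x: 81)
← -10
→ sums.plus(x: -98)
← -108
→ boxtree.rehome(s: /vocrol, d: /me)
← ok
→ chron.stepdays(n: 38)
← 2166-05-08
→ sums.reveal()
← -108
→ chron.weekday()
← Thursday
→ chron.stepdays(n: -118)
← 2166-01-10
→ boxtree.quote(p: /flecrusn)
← prugra
→ boxtree.quote(p: /me)
← ToolError: is a directory
→ boxtree.strike(p: /flecrusn)
← ok


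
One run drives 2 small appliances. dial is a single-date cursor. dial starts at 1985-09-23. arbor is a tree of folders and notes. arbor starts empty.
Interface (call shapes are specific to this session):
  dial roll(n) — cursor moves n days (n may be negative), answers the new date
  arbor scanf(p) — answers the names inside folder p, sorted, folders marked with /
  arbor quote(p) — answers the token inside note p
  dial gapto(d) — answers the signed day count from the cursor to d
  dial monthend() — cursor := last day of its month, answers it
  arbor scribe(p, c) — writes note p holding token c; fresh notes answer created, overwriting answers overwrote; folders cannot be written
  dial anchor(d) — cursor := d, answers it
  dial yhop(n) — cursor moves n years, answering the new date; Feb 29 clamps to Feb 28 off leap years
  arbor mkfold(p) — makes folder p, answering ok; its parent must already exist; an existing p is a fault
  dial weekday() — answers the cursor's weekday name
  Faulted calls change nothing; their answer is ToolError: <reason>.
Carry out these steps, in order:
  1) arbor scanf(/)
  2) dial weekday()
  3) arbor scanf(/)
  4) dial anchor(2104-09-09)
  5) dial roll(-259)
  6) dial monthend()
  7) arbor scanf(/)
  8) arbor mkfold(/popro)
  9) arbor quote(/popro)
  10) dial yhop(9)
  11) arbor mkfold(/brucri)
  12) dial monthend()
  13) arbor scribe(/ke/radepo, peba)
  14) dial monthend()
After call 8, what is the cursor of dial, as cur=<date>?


Answer: cur=2103-12-31

Derivation:
CALL arbor scanf[p='/']
RET  []
CALL dial weekday[]
RET  Monday
CALL arbor scanf[p='/']
RET  []
CALL dial anchor[d='2104-09-09']
RET  2104-09-09
CALL dial roll[n='-259']
RET  2103-12-25
CALL dial monthend[]
RET  2103-12-31
CALL arbor scanf[p='/']
RET  []
CALL arbor mkfold[p='/popro']
RET  ok
CALL arbor quote[p='/popro']
RET  ToolError: is a directory
CALL dial yhop[n='9']
RET  2112-12-31
CALL arbor mkfold[p='/brucri']
RET  ok
CALL dial monthend[]
RET  2112-12-31
CALL arbor scribe[p='/ke/radepo'; c='peba']
RET  ToolError: no parent
CALL dial monthend[]
RET  2112-12-31


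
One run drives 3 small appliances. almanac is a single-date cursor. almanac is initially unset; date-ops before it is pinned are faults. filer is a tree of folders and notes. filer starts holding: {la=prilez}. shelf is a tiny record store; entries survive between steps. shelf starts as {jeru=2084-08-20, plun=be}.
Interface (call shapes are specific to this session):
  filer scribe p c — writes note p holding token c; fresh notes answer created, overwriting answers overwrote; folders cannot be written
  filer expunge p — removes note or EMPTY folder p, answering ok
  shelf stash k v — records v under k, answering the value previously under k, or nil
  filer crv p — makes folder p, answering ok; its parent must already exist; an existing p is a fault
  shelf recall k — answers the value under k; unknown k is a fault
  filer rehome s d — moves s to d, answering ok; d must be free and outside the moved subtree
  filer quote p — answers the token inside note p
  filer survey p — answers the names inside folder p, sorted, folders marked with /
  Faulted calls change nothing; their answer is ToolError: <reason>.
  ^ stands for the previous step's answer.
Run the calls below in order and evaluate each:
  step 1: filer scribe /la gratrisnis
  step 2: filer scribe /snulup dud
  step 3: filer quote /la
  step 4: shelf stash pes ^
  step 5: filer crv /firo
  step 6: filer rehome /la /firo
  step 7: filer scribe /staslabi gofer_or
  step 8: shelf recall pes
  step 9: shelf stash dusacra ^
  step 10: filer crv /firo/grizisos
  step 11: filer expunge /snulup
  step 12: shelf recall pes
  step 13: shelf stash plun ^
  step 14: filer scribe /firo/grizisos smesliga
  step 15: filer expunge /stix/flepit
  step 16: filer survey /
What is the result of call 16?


[in] filer scribe p='/la' c='gratrisnis'
  overwrote
[in] filer scribe p='/snulup' c='dud'
  created
[in] filer quote p='/la'
  gratrisnis
[in] shelf stash k='pes' v='^'
  nil
[in] filer crv p='/firo'
  ok
[in] filer rehome s='/la' d='/firo'
  ToolError: exists
[in] filer scribe p='/staslabi' c='gofer_or'
  created
[in] shelf recall k='pes'
  gratrisnis
[in] shelf stash k='dusacra' v='^'
  nil
[in] filer crv p='/firo/grizisos'
  ok
[in] filer expunge p='/snulup'
  ok
[in] shelf recall k='pes'
  gratrisnis
[in] shelf stash k='plun' v='^'
  be
[in] filer scribe p='/firo/grizisos' c='smesliga'
  ToolError: is a directory
[in] filer expunge p='/stix/flepit'
  ToolError: not found
[in] filer survey p='/'
  [firo/, la, staslabi]

Answer: [firo/, la, staslabi]


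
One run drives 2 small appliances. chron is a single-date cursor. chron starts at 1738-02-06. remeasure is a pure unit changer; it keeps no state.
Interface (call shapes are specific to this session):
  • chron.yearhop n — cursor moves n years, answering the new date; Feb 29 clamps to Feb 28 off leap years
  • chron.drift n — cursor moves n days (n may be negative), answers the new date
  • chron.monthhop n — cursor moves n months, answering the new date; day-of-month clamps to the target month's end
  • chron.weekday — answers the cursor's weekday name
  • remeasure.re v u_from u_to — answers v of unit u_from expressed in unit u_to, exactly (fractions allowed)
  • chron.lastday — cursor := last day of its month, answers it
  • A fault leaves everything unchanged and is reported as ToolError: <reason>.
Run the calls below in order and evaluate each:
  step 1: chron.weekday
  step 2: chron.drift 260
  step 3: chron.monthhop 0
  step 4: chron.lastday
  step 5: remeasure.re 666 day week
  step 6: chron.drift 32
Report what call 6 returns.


~$ chron.weekday
:: Thursday
~$ chron.drift n→260
:: 1738-10-24
~$ chron.monthhop n→0
:: 1738-10-24
~$ chron.lastday
:: 1738-10-31
~$ remeasure.re v→666 u_from→day u_to→week
:: 666/7
~$ chron.drift n→32
:: 1738-12-02

Answer: 1738-12-02


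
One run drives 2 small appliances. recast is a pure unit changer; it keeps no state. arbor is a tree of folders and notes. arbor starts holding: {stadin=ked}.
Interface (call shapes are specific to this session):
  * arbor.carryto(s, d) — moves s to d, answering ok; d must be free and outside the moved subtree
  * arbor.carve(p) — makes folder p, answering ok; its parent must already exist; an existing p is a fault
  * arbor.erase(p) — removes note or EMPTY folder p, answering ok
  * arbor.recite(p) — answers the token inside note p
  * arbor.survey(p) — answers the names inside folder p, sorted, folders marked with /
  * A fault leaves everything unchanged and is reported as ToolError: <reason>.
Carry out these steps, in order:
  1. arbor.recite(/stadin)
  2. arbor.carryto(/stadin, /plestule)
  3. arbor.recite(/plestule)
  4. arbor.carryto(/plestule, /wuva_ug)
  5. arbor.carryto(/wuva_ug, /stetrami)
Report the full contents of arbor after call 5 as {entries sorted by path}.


Answer: {stetrami=ked}

Derivation:
Next I call arbor.recite(p=/stadin), and observe ked.
I run arbor.carryto(s=/stadin, d=/plestule), and see ok.
I use arbor.recite(p=/plestule), and see ked.
Calling arbor.carryto(s=/plestule, d=/wuva_ug): ok.
Invoking arbor.carryto(s=/wuva_ug, d=/stetrami), → ok.


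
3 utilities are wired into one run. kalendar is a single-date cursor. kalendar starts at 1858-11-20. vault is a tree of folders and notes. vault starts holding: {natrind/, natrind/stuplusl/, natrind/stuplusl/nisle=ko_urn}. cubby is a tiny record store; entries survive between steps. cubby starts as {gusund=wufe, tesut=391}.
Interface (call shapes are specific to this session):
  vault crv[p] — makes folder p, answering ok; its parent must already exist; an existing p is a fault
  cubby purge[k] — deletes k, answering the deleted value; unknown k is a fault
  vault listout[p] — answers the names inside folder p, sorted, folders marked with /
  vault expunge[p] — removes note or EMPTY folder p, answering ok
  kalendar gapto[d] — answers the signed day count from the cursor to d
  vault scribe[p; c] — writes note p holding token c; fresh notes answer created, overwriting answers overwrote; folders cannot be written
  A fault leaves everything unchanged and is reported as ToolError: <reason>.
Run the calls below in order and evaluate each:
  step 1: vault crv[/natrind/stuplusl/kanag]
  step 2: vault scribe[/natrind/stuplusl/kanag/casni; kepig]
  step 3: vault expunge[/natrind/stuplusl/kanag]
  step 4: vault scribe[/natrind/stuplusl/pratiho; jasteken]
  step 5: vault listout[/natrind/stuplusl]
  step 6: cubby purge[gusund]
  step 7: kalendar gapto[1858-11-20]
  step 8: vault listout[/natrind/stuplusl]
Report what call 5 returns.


Calling vault crv passing p='/natrind/stuplusl/kanag', and get ok.
Next I call vault scribe passing p='/natrind/stuplusl/kanag/casni', c='kepig', — result: created.
Now I run vault expunge passing p='/natrind/stuplusl/kanag', and see ToolError: not empty.
Then vault scribe passing p='/natrind/stuplusl/pratiho', c='jasteken', yielding created.
Next I call vault listout passing p='/natrind/stuplusl', which returns [kanag/, nisle, pratiho].
I call cubby purge passing k='gusund': wufe.
Invoking kalendar gapto passing d='1858-11-20', which returns 0.
I try vault listout passing p='/natrind/stuplusl', and get [kanag/, nisle, pratiho].

Answer: [kanag/, nisle, pratiho]


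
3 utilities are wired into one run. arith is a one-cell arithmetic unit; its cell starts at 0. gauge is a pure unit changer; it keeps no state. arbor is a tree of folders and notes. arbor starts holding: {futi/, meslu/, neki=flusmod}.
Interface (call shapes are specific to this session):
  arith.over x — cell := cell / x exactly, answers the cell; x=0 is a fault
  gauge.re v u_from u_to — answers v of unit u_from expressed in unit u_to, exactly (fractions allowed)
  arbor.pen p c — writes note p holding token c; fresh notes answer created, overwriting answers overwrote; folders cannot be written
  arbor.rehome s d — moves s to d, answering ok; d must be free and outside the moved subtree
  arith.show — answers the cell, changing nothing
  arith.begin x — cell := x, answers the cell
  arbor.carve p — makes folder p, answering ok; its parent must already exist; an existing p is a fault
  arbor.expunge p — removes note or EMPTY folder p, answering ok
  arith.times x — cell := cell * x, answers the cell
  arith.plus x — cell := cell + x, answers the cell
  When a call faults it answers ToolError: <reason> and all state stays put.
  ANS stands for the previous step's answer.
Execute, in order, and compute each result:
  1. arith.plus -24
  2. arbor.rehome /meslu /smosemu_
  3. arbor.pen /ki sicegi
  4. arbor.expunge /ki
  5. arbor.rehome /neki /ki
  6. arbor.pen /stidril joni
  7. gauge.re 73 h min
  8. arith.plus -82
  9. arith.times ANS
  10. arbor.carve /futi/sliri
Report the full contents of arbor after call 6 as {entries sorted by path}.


Answer: {futi/, ki=flusmod, smosemu_/, stidril=joni}

Derivation:
% plus(x: -24) : -24
% rehome(s: /meslu, d: /smosemu_) : ok
% pen(p: /ki, c: sicegi) : created
% expunge(p: /ki) : ok
% rehome(s: /neki, d: /ki) : ok
% pen(p: /stidril, c: joni) : created
% re(v: 73, u_from: h, u_to: min) : 4380
% plus(x: -82) : -106
% times(x: ANS) : 11236
% carve(p: /futi/sliri) : ok


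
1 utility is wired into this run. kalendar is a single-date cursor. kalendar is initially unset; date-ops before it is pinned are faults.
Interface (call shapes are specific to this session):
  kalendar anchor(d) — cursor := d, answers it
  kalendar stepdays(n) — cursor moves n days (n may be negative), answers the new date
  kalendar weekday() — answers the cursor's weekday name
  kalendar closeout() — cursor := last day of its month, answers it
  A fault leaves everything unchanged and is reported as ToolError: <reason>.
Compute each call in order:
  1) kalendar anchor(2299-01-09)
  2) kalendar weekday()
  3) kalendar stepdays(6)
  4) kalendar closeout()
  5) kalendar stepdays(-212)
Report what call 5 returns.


Answer: 2298-07-03

Derivation:
Next I call kalendar anchor using 2299-01-09, — result: 2299-01-09.
Now I run kalendar weekday, giving Monday.
Next I call kalendar stepdays using 6, and observe 2299-01-15.
I call kalendar closeout, and get 2299-01-31.
Invoking kalendar stepdays using -212, yielding 2298-07-03.
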